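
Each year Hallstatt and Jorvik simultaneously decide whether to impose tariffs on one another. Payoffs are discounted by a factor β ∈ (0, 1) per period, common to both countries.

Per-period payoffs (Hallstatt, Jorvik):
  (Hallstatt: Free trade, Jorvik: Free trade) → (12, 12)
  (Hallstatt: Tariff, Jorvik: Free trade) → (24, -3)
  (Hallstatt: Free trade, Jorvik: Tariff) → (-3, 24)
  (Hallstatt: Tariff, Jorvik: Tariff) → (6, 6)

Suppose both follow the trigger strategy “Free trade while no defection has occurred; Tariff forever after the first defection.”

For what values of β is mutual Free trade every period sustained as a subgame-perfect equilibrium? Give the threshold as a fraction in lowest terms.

Under grim trigger the critical discount factor is (T−C)/(T−P) with T = 24, C = 12, P = 6.
β* = (24−12)/(24−6) = 12/18 = 2/3.

2/3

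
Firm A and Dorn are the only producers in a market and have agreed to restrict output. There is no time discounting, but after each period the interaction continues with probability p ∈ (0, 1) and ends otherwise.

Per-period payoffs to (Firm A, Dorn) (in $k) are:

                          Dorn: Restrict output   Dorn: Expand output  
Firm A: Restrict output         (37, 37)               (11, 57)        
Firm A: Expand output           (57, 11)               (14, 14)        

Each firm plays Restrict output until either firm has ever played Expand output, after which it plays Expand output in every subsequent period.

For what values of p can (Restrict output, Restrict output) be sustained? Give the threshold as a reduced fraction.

20/43

With no time discounting, the continuation probability p plays the role of the discount factor.
Grim-trigger IC: 37/(1−p) ≥ 57 + 14p/(1−p) ⇒ p ≥ (57−37)/(57−14) = 20/43.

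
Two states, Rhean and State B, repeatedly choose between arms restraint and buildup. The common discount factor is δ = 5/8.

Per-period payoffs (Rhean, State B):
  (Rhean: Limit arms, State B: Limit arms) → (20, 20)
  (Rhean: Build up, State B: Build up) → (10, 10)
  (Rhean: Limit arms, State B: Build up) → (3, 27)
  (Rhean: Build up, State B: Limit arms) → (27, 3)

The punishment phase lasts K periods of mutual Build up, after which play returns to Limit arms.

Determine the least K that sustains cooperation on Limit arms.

2

No profitable deviation requires (20−10)(δ+…+δ^K) ≥ 27−20, i.e. δ+…+δ^K ≥ 7/10 ≈ 0.7000.
With δ = 5/8, the partial sums are K=1: 0.6250, K=2: 1.0156.
K = 2 is the first length at which the sum reaches 0.7000.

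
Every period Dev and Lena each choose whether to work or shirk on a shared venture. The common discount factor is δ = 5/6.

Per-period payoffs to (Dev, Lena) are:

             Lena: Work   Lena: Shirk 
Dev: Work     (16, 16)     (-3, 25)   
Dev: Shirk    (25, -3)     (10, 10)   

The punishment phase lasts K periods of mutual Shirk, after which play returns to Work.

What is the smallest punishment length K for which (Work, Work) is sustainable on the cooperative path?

2

No profitable deviation requires (16−10)(δ+…+δ^K) ≥ 25−16, i.e. δ+…+δ^K ≥ 3/2 ≈ 1.5000.
With δ = 5/6, the partial sums are K=1: 0.8333, K=2: 1.5278.
K = 2 is the first length at which the sum reaches 1.5000.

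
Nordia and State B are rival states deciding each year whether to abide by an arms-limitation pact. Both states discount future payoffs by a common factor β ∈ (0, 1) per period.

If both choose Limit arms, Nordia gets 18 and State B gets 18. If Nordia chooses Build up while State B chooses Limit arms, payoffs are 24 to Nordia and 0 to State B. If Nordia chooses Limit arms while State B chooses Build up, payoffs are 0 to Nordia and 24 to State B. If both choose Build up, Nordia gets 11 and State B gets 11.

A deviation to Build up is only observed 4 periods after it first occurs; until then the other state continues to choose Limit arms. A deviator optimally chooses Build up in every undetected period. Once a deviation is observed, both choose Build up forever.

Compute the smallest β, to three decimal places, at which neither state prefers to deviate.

The best deviation is to choose Build up for all 4 undetected periods, earning 24 each, then 11 forever once detected.
Deviation value: 24(1−β^4)/(1−β) + 11β^4/(1−β); cooperation value: 18/(1−β).
IC: 18 ≥ 24(1−β^4) + 11β^4 = 24 − 13β^4.
So β^4 ≥ 6/13, giving β ≥ (6/13)^(1/4) ≈ 0.824.

0.824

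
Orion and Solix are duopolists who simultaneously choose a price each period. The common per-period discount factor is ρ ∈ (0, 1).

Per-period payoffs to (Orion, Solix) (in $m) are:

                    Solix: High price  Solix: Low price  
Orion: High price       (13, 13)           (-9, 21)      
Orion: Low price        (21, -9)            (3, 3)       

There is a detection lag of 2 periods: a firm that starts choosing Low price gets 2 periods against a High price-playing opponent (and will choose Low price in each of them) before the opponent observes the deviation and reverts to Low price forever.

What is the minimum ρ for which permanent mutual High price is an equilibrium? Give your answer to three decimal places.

A deviator earns 21 for 2 periods, then 3 forever; cooperating earns 13 forever. Multiplying the IC by (1−ρ):
13 ≥ 21(1−ρ^2) + 3ρ^2, so 18·ρ^2 ≥ 8 and ρ^2 ≥ 4/9.
ρ ≥ (4/9)^(1/2) ≈ 0.667.

0.667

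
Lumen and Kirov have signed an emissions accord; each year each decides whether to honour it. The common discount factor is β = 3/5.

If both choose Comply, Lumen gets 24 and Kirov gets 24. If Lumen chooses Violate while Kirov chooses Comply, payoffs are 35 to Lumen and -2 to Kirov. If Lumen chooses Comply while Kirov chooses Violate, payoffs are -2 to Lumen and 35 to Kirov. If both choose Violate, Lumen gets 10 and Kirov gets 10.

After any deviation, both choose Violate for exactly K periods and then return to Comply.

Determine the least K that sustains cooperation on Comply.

IC: β(1−β^K)/(1−β) ≥ (35−24)/(24−10) = 11/14.
With β = 3/5: need 1 − β^K ≥ 11/14·(1−3/5)/(3/5), i.e. β^K ≤ 0.4762.
Since (3/5)^1 = 0.6000 and (3/5)^2 = 0.3600, the smallest such K is 2.

2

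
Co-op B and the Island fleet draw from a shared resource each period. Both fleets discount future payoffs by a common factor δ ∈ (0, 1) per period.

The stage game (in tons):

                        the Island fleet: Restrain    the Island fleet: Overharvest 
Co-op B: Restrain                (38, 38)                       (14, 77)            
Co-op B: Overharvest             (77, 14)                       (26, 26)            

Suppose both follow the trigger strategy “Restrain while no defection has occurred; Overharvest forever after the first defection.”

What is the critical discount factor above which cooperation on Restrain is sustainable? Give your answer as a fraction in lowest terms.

13/17

One-period gain from deviating is 77 − 38 = 39. The loss is 38 − 26 = 12 in every subsequent period, with present value 12·δ/(1−δ).
Deviation is unprofitable when 12·δ/(1−δ) ≥ 39, i.e. δ/(1−δ) ≥ 13/4.
Equivalently δ ≥ 39/(39+12) = 13/17.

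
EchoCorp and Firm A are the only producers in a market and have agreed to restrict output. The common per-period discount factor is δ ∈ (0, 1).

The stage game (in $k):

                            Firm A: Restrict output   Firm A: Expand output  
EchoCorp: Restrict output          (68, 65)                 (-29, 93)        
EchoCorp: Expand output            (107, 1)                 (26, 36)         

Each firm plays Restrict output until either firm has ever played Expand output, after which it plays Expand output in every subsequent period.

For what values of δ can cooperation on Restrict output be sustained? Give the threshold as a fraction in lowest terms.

28/57

EchoCorp's threshold: (107−68)/(107−26) = 13/27.
Firm A's threshold: (93−65)/(93−36) = 28/57.
13/27 < 28/57, so Firm A binds and δ* = 28/57.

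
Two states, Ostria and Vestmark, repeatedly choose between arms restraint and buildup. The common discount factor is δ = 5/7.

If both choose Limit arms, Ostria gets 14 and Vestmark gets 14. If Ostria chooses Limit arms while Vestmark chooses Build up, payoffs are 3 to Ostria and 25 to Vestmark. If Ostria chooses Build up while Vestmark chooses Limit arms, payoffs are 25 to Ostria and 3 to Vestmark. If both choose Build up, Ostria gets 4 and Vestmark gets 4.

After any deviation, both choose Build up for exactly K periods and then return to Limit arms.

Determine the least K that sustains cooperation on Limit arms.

2

IC: δ(1−δ^K)/(1−δ) ≥ (25−14)/(14−4) = 11/10.
With δ = 5/7: need 1 − δ^K ≥ 11/10·(1−5/7)/(5/7), i.e. δ^K ≤ 0.5600.
Since (5/7)^1 = 0.7143 and (5/7)^2 = 0.5102, the smallest such K is 2.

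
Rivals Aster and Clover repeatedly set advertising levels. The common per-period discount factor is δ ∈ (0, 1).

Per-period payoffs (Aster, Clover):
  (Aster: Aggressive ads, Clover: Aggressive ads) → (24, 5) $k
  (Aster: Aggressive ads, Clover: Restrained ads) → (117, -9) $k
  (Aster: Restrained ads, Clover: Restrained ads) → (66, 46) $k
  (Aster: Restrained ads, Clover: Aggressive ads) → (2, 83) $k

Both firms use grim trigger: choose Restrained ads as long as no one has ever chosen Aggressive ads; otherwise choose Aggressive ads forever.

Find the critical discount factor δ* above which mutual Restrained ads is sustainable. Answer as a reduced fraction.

17/31

Aster's threshold: (117−66)/(117−24) = 17/31.
Clover's threshold: (83−46)/(83−5) = 37/78.
17/31 > 37/78, so Aster binds and δ* = 17/31.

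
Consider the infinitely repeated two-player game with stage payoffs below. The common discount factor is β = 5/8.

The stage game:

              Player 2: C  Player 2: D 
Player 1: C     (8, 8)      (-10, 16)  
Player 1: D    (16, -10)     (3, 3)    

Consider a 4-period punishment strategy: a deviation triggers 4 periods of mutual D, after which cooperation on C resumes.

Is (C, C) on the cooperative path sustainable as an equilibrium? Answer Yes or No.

No

A one-shot deviation gives 16 now, then 3 for 4 periods, then back to 8.
Gain from deviating: (16−8) today; loss: (8−3) in each of the next 4 periods.
No-deviation condition: (8−3)(β+…+β^4) ≥ 16−8, i.e. β+…+β^4 ≥ 8/5.
At β = 5/8: β+…+β^4 = 1.4124 < 1.6000.
So cooperation is not sustainable.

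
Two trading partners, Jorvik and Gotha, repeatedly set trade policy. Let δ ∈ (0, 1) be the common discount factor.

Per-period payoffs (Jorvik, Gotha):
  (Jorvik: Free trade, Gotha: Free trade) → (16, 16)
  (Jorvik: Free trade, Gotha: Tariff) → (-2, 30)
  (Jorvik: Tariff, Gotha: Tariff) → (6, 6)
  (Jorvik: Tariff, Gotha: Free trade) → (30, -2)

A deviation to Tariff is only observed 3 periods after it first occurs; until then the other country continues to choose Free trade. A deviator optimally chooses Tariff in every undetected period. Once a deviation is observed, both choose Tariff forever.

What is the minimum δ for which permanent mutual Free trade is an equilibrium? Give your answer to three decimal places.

0.836

Deviating for the 3 undetected periods gains 30−16 = 14 per period over cooperation, then loses 16−6 = 10 per period forever once punishment starts.
Gain: 14(1 + δ + … + δ^2); loss: 10·δ^3/(1−δ).
No profitable deviation ⇔ 14(1−δ^3) ≤ 10·δ^3, i.e. δ^3 ≥ 14/(14+10) = 7/12.
Hence δ ≥ (7/12)^(1/3) ≈ 0.836.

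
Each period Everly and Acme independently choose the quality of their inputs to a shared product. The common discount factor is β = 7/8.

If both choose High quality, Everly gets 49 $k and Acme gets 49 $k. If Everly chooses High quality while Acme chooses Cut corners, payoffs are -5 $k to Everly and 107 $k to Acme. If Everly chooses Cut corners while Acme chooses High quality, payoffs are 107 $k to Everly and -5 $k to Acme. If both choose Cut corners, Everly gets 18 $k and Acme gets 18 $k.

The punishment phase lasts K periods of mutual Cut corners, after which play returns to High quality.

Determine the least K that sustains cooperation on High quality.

IC: β(1−β^K)/(1−β) ≥ (107−49)/(49−18) = 58/31.
With β = 7/8: need 1 − β^K ≥ 58/31·(1−7/8)/(7/8), i.e. β^K ≤ 0.7327.
Since (7/8)^2 = 0.7656 and (7/8)^3 = 0.6699, the smallest such K is 3.

3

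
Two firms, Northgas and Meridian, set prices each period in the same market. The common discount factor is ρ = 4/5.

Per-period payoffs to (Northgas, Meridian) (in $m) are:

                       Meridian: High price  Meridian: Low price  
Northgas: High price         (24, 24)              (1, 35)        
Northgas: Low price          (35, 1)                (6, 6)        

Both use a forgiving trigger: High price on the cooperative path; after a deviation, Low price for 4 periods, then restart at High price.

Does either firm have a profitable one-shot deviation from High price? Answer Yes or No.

IC: ρ+…+ρ^4 ≥ (35−24)/(24−6) = 11/18.
At ρ = 4/5: partial sum = 2.3616 ≥ 0.6111. Cooperation sustainable.

No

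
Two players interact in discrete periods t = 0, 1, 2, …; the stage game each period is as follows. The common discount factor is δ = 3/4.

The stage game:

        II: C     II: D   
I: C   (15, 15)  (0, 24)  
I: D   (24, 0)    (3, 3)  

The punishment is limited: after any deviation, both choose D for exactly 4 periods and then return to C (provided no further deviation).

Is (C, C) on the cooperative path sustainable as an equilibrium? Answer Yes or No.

IC: δ+…+δ^4 ≥ (24−15)/(15−3) = 3/4.
At δ = 3/4: partial sum = 2.0508 ≥ 0.7500. Cooperation sustainable.

Yes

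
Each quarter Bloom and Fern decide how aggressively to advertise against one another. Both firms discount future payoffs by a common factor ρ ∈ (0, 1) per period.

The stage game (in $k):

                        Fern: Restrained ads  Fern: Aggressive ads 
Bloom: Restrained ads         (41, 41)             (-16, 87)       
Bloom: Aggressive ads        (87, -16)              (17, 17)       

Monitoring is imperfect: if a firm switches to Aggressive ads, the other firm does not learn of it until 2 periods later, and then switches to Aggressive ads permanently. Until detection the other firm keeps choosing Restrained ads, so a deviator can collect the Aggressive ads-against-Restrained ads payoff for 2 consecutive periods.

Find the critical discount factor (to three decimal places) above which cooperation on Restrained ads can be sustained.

The best deviation is to choose Aggressive ads for all 2 undetected periods, earning 87 each, then 17 forever once detected.
Deviation value: 87(1−ρ^2)/(1−ρ) + 17ρ^2/(1−ρ); cooperation value: 41/(1−ρ).
IC: 41 ≥ 87(1−ρ^2) + 17ρ^2 = 87 − 70ρ^2.
So ρ^2 ≥ 46/70 = 23/35, giving ρ ≥ (23/35)^(1/2) ≈ 0.811.

0.811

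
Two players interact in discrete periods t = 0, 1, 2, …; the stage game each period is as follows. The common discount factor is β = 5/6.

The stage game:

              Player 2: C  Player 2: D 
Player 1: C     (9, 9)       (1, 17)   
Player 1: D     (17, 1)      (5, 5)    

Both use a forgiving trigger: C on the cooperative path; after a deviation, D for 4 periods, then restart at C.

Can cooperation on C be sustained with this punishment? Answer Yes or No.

Comparing payoff streams over the 5 periods until play realigns: cooperate → 9(1+β+…+β^4); deviate → 17 + 5(β+…+β^4).
Cooperation is sustained iff (9−5)(β+…+β^4) ≥ 17−9.
β+…+β^4 = 5/6·(1−(5/6)^4)/(1−5/6) = 2.5887, and (17−9)/(9−5) = 2.0000.
2.5887 ≥ 2.0000, so cooperation is sustainable.

Yes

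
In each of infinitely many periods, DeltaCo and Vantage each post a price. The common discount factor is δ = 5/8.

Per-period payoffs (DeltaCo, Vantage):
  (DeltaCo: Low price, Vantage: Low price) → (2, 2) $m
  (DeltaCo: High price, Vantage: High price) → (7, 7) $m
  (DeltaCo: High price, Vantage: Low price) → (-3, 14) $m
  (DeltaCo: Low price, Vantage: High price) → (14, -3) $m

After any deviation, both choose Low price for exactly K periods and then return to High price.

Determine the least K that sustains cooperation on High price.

4

No profitable deviation requires (7−2)(δ+…+δ^K) ≥ 14−7, i.e. δ+…+δ^K ≥ 7/5 ≈ 1.4000.
With δ = 5/8, the partial sums are K=1: 0.6250, K=2: 1.0156, K=3: 1.2598, K=4: 1.4124.
K = 4 is the first length at which the sum reaches 1.4000.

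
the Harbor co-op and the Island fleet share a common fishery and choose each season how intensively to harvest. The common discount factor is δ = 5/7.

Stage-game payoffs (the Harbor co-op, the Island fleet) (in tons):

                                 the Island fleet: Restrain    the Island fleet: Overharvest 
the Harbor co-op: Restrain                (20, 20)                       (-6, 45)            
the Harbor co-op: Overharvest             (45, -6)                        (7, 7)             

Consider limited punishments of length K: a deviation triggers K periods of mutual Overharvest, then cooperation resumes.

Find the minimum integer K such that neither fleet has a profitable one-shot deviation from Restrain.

5

Need Σ_{k=1}^{K} δ^k ≥ (45−20)/(20−7) = 1.9231 at δ = 5/7.
At K = 4 the sum is 1.8492 < 1.9231; at K = 5 it is 2.0352 ≥ 1.9231.
So the minimum punishment length is K = 5.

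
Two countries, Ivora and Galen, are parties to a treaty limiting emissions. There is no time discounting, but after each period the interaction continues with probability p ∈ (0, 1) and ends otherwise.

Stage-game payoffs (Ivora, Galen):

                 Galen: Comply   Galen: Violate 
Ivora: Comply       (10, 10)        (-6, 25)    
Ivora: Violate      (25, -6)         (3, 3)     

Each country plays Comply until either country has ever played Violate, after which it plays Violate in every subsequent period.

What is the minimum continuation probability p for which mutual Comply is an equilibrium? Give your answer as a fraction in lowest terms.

15/22

With no time discounting, the continuation probability p plays the role of the discount factor.
Grim-trigger IC: 10/(1−p) ≥ 25 + 3p/(1−p) ⇒ p ≥ (25−10)/(25−3) = 15/22.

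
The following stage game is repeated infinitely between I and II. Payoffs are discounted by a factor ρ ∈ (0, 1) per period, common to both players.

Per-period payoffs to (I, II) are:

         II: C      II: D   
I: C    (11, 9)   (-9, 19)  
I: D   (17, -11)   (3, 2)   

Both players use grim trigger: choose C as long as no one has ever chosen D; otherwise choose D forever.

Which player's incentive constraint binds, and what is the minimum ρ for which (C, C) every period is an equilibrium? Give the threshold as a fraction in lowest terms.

I's threshold: (17−11)/(17−3) = 3/7.
II's threshold: (19−9)/(19−2) = 10/17.
3/7 < 10/17, so II binds and ρ* = 10/17.

II; ρ ≥ 10/17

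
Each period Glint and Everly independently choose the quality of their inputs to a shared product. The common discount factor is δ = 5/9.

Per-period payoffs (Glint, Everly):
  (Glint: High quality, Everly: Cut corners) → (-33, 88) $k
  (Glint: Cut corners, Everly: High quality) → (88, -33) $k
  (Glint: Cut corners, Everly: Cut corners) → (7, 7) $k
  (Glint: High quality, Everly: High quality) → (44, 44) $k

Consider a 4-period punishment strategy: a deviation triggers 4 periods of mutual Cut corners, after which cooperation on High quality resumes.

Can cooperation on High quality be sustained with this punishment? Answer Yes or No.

No

Comparing payoff streams over the 5 periods until play realigns: cooperate → 44(1+δ+…+δ^4); deviate → 88 + 7(δ+…+δ^4).
Cooperation is sustained iff (44−7)(δ+…+δ^4) ≥ 88−44.
δ+…+δ^4 = 5/9·(1−(5/9)^4)/(1−5/9) = 1.1309, and (88−44)/(44−7) = 1.1892.
1.1309 < 1.1892, so cooperation is not sustainable.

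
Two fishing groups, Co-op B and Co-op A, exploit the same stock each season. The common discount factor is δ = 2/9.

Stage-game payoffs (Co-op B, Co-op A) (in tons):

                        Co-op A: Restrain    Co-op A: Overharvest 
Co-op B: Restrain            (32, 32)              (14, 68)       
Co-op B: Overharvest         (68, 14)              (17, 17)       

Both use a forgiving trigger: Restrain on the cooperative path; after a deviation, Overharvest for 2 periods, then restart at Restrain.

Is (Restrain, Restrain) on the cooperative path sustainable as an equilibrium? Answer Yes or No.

No

Comparing payoff streams over the 3 periods until play realigns: cooperate → 32(1+δ+…+δ^2); deviate → 68 + 17(δ+…+δ^2).
Cooperation is sustained iff (32−17)(δ+…+δ^2) ≥ 68−32.
δ+…+δ^2 = 2/9·(1−(2/9)^2)/(1−2/9) = 0.2716, and (68−32)/(32−17) = 2.4000.
0.2716 < 2.4000, so cooperation is not sustainable.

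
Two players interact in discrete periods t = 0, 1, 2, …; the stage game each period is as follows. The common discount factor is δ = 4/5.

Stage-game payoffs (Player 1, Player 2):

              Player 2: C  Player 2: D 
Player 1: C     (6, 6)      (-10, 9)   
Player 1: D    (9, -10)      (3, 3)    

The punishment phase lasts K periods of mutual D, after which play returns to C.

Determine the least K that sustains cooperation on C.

2

No profitable deviation requires (6−3)(δ+…+δ^K) ≥ 9−6, i.e. δ+…+δ^K ≥ 1 ≈ 1.0000.
With δ = 4/5, the partial sums are K=1: 0.8000, K=2: 1.4400.
K = 2 is the first length at which the sum reaches 1.0000.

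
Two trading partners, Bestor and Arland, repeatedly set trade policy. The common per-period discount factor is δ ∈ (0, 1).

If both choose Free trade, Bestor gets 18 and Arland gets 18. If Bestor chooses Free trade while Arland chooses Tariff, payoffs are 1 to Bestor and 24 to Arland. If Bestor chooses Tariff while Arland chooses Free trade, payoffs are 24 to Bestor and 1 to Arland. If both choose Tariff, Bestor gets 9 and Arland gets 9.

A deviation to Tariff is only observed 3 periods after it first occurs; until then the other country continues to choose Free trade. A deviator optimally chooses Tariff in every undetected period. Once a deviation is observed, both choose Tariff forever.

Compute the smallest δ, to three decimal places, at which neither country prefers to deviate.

The best deviation is to choose Tariff for all 3 undetected periods, earning 24 each, then 9 forever once detected.
Deviation value: 24(1−δ^3)/(1−δ) + 9δ^3/(1−δ); cooperation value: 18/(1−δ).
IC: 18 ≥ 24(1−δ^3) + 9δ^3 = 24 − 15δ^3.
So δ^3 ≥ 6/15 = 2/5, giving δ ≥ (2/5)^(1/3) ≈ 0.737.

0.737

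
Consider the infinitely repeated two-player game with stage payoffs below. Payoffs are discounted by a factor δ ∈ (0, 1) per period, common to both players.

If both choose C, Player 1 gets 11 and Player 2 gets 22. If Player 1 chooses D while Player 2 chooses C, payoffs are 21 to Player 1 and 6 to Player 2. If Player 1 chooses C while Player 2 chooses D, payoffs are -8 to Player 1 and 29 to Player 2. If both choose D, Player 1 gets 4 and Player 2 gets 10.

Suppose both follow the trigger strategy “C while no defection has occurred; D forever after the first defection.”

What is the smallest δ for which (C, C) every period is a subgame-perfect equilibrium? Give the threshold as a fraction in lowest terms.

Player 1's threshold: (21−11)/(21−4) = 10/17.
Player 2's threshold: (29−22)/(29−10) = 7/19.
10/17 > 7/19, so Player 1 binds and δ* = 10/17.

10/17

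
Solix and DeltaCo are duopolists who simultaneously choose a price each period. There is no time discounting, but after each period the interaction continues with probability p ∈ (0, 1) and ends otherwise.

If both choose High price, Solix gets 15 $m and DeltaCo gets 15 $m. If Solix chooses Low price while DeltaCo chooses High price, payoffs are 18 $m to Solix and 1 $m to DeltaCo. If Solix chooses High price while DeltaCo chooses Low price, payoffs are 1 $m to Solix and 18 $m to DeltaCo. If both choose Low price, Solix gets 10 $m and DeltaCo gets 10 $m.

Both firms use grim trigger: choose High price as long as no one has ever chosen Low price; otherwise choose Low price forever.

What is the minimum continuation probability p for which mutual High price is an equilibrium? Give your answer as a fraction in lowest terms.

Expected cooperation value is 15 + p·15 + p²·15 + … = 15/(1−p); deviation gives 18 + p·10/(1−p).
15 ≥ 18(1−p) + 10p ⇒ 8p ≥ 3 ⇒ p ≥ 3/8.

3/8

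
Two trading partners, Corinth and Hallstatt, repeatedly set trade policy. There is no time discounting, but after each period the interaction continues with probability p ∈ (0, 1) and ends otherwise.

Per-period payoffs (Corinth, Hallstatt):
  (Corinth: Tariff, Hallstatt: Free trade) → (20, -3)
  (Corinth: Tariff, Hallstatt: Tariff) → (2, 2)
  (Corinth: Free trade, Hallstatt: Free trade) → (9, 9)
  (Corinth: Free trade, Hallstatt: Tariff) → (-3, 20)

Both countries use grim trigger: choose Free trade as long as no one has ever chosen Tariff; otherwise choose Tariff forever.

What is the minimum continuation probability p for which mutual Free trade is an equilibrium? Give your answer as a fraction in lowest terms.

Expected cooperation value is 9 + p·9 + p²·9 + … = 9/(1−p); deviation gives 20 + p·2/(1−p).
9 ≥ 20(1−p) + 2p ⇒ 18p ≥ 11 ⇒ p ≥ 11/18.

11/18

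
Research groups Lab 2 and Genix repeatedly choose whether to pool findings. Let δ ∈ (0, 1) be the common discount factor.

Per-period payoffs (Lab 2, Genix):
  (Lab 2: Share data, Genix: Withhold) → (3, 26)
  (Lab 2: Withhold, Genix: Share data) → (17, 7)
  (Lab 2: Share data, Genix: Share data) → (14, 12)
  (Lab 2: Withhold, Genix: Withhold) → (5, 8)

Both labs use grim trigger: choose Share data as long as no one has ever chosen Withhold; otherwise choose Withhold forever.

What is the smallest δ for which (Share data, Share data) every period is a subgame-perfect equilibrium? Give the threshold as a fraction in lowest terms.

7/9

Lab 2's threshold: (17−14)/(17−5) = 1/4.
Genix's threshold: (26−12)/(26−8) = 7/9.
1/4 < 7/9, so Genix binds and δ* = 7/9.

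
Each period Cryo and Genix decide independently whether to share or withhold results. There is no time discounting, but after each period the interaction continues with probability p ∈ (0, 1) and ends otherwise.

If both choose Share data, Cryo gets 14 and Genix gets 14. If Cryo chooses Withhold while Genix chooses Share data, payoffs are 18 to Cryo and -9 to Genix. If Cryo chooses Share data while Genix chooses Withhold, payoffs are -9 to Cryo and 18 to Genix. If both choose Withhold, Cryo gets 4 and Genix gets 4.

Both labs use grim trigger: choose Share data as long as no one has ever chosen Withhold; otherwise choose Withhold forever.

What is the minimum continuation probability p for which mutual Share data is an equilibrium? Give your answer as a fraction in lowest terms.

Expected cooperation value is 14 + p·14 + p²·14 + … = 14/(1−p); deviation gives 18 + p·4/(1−p).
14 ≥ 18(1−p) + 4p ⇒ 14p ≥ 4 ⇒ p ≥ 4/14 = 2/7.

2/7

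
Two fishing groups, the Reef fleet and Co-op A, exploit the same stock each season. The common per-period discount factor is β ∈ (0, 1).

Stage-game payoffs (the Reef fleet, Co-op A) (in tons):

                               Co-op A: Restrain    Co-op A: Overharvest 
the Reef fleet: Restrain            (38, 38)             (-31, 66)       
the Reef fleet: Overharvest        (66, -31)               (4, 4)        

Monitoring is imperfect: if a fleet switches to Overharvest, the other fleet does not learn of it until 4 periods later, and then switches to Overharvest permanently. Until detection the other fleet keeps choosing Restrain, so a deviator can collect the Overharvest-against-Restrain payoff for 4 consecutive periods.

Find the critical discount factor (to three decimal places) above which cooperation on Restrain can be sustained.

0.820

Deviating for the 4 undetected periods gains 66−38 = 28 per period over cooperation, then loses 38−4 = 34 per period forever once punishment starts.
Gain: 28(1 + β + … + β^3); loss: 34·β^4/(1−β).
No profitable deviation ⇔ 28(1−β^4) ≤ 34·β^4, i.e. β^4 ≥ 28/(28+34) = 14/31.
Hence β ≥ (14/31)^(1/4) ≈ 0.820.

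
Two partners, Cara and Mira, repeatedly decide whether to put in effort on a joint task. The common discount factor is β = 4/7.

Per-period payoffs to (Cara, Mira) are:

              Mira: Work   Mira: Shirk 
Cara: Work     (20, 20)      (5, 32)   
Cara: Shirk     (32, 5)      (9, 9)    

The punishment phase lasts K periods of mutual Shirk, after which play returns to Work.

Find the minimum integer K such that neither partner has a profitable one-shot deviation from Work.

4

Need Σ_{k=1}^{K} β^k ≥ (32−20)/(20−9) = 1.0909 at β = 4/7.
At K = 3 the sum is 1.0845 < 1.0909; at K = 4 it is 1.1912 ≥ 1.0909.
So the minimum punishment length is K = 4.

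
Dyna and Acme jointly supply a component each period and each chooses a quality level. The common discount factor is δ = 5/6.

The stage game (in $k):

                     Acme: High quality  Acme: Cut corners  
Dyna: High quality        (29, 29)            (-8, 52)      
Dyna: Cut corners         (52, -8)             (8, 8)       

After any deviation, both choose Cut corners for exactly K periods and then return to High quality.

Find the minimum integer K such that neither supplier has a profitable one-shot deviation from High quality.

2

Need Σ_{k=1}^{K} δ^k ≥ (52−29)/(29−8) = 1.0952 at δ = 5/6.
At K = 1 the sum is 0.8333 < 1.0952; at K = 2 it is 1.5278 ≥ 1.0952.
So the minimum punishment length is K = 2.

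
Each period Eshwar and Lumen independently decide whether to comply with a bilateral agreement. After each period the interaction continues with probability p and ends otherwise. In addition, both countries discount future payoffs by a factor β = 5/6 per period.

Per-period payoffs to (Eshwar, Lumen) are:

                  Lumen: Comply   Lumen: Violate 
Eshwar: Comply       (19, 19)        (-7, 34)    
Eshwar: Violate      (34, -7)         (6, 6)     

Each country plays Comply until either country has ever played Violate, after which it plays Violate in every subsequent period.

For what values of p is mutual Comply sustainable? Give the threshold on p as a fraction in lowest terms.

Expected continuation weight on next period's payoff is β·p = 5/6·p, which plays the role of the discount factor.
Cooperation requires 5/6·p ≥ (34−19)/(34−6) = 15/28, hence p ≥ 9/14.

9/14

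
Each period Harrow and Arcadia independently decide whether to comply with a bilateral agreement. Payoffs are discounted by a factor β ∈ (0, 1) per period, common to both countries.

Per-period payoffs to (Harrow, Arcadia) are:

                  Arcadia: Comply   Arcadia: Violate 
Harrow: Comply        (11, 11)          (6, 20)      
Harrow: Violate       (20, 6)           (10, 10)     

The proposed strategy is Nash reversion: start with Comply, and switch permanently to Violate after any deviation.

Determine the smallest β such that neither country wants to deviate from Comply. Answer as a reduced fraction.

Cooperation forever yields 11 each period: 11/(1−β).
Deviating yields 20 once, then 10 forever: 20 + 10β/(1−β).
No profitable deviation requires 11/(1−β) ≥ 20 + 10β/(1−β).
Multiplying by (1−β): 11 ≥ 20(1−β) + 10β = 20 − 10β.
So 10β ≥ 9, i.e. β ≥ 9/10.

9/10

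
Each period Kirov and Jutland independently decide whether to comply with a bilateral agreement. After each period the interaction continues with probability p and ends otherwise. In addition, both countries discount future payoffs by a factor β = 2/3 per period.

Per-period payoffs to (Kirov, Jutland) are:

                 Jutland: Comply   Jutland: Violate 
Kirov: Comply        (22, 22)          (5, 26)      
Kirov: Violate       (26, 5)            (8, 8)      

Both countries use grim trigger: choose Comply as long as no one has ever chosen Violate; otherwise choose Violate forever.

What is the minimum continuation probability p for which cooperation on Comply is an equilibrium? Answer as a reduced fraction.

Expected continuation weight on next period's payoff is β·p = 2/3·p, which plays the role of the discount factor.
Cooperation requires 2/3·p ≥ (26−22)/(26−8) = 2/9, hence p ≥ 1/3.

1/3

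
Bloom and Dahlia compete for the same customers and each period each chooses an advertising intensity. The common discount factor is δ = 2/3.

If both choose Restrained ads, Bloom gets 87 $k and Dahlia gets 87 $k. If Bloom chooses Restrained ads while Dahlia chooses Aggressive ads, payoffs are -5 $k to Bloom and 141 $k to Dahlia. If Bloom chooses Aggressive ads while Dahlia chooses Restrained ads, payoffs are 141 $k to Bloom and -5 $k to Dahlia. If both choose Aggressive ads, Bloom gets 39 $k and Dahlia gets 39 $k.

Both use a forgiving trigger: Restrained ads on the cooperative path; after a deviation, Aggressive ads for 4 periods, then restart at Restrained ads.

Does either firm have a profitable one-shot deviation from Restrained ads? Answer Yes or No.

Comparing payoff streams over the 5 periods until play realigns: cooperate → 87(1+δ+…+δ^4); deviate → 141 + 39(δ+…+δ^4).
Cooperation is sustained iff (87−39)(δ+…+δ^4) ≥ 141−87.
δ+…+δ^4 = 2/3·(1−(2/3)^4)/(1−2/3) = 1.6049, and (141−87)/(87−39) = 1.1250.
1.6049 ≥ 1.1250, so cooperation is sustainable.

No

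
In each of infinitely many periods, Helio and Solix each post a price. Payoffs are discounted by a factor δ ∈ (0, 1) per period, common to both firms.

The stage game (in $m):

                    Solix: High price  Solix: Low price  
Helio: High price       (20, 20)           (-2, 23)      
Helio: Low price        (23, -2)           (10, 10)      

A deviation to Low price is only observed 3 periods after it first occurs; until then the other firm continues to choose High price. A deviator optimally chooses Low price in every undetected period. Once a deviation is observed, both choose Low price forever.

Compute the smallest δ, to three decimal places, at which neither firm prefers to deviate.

A deviator earns 23 for 3 periods, then 10 forever; cooperating earns 20 forever. Multiplying the IC by (1−δ):
20 ≥ 23(1−δ^3) + 10δ^3, so 13·δ^3 ≥ 3 and δ^3 ≥ 3/13.
δ ≥ (3/13)^(1/3) ≈ 0.613.

0.613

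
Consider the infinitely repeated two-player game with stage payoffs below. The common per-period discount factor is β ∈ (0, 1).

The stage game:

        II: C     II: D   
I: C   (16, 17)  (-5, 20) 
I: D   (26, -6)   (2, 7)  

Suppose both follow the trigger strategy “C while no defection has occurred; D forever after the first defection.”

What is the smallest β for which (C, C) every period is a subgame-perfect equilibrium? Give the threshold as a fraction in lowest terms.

I's threshold: (26−16)/(26−2) = 5/12.
II's threshold: (20−17)/(20−7) = 3/13.
5/12 > 3/13, so I binds and β* = 5/12.

5/12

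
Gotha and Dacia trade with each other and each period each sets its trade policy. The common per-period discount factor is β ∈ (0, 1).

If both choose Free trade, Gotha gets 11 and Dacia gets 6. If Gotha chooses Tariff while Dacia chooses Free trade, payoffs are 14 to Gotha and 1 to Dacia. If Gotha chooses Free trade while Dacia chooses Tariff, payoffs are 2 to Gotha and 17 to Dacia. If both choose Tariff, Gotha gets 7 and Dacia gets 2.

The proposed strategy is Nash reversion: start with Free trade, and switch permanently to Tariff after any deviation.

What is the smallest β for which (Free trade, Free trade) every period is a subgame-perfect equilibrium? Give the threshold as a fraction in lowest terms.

For Gotha: deviation gain 14−11 = 3, per-period punishment loss 11−7 = 4. IC gives β ≥ 3/7.
For Dacia: gain 11, loss 4 per period, so β ≥ 11/15.
The tighter constraint is Dacia's, so cooperation needs β ≥ 11/15.

11/15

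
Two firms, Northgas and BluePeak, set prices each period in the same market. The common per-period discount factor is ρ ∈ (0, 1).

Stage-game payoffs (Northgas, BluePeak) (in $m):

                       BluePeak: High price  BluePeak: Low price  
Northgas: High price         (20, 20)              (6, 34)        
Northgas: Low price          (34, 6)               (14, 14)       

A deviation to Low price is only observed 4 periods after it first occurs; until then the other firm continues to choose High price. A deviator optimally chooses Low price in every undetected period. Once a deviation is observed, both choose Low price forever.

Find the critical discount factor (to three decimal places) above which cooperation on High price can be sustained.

The best deviation is to choose Low price for all 4 undetected periods, earning 34 each, then 14 forever once detected.
Deviation value: 34(1−ρ^4)/(1−ρ) + 14ρ^4/(1−ρ); cooperation value: 20/(1−ρ).
IC: 20 ≥ 34(1−ρ^4) + 14ρ^4 = 34 − 20ρ^4.
So ρ^4 ≥ 14/20 = 7/10, giving ρ ≥ (7/10)^(1/4) ≈ 0.915.

0.915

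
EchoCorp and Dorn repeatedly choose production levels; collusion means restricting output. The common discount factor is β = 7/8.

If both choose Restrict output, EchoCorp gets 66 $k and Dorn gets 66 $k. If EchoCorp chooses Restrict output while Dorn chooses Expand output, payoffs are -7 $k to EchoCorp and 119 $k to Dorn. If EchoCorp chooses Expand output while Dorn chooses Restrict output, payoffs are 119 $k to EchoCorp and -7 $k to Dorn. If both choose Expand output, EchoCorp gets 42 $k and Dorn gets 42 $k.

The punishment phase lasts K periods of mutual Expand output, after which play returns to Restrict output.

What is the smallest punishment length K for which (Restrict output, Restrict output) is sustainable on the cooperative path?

3

IC: β(1−β^K)/(1−β) ≥ (119−66)/(66−42) = 53/24.
With β = 7/8: need 1 − β^K ≥ 53/24·(1−7/8)/(7/8), i.e. β^K ≤ 0.6845.
Since (7/8)^2 = 0.7656 and (7/8)^3 = 0.6699, the smallest such K is 3.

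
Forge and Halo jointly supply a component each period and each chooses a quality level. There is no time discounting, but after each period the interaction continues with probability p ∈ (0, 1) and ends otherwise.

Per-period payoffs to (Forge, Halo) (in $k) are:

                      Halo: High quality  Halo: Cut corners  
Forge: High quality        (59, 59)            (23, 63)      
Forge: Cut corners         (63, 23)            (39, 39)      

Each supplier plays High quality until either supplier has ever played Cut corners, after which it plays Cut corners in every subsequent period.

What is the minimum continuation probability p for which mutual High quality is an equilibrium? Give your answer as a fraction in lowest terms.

1/6

Expected cooperation value is 59 + p·59 + p²·59 + … = 59/(1−p); deviation gives 63 + p·39/(1−p).
59 ≥ 63(1−p) + 39p ⇒ 24p ≥ 4 ⇒ p ≥ 4/24 = 1/6.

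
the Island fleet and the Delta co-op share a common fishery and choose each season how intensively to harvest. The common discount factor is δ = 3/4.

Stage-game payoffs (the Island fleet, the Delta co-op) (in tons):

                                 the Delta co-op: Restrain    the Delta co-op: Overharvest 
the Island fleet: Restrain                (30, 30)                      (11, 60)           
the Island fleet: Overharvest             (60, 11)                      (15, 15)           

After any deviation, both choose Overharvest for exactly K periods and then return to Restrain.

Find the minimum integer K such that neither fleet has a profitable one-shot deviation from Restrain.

4

Need Σ_{k=1}^{K} δ^k ≥ (60−30)/(30−15) = 2.0000 at δ = 3/4.
At K = 3 the sum is 1.7344 < 2.0000; at K = 4 it is 2.0508 ≥ 2.0000.
So the minimum punishment length is K = 4.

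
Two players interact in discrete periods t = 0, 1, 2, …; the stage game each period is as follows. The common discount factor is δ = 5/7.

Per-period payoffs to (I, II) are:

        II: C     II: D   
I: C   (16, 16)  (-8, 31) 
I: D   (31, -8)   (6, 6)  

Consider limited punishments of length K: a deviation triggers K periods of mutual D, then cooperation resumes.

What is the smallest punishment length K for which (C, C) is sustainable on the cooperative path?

3

No profitable deviation requires (16−6)(δ+…+δ^K) ≥ 31−16, i.e. δ+…+δ^K ≥ 3/2 ≈ 1.5000.
With δ = 5/7, the partial sums are K=1: 0.7143, K=2: 1.2245, K=3: 1.5889.
K = 3 is the first length at which the sum reaches 1.5000.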